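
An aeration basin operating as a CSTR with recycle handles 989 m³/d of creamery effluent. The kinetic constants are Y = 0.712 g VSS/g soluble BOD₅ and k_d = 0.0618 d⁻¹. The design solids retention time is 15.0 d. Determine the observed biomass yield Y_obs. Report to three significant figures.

The observed yield is Y_obs = Y/(1 + k_d·θ_c) = 0.712 / (1 + 0.0618 × 15.0) = 0.712 / 1.927 = 0.3695 g VSS per g soluble BOD₅ removed.

Y_obs ≈ 0.369 g VSS/g soluble BOD₅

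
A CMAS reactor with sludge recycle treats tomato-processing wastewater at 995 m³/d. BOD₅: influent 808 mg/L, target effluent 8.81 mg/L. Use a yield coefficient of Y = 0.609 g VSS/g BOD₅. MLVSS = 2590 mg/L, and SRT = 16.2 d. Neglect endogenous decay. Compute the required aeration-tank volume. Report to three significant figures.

With k_d = 0 the design equation reduces to V = Y Q (S₀−S) θ_c / X = 0.609 × 995 × (808 − 8.81) × 16.2 / 2590 = 3029 m³.

V ≈ 3030 m³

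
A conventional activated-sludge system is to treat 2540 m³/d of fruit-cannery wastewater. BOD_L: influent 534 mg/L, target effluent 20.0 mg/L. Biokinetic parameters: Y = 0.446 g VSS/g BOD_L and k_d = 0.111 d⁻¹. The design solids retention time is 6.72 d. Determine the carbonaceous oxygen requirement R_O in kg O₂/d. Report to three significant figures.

Y_obs = Y / (1 + k_d θ_c) = 0.446 / (1 + 0.111 × 6.72) = 0.446 / 1.746 = 0.2555.
Q·(S₀ − S) = 2540 × (534 − 20.0) × 10⁻³ = 1306 kg/d removed.
Net sludge production P_X = 0.2555 × 1306 = 333.5 kg VSS/d.
R_O = Q·(S₀ − S) − 1.42·P_X = 1306 − 1.42 × 333.5 = 832.0 kg O₂/d.

R_O ≈ 832 kg O₂/d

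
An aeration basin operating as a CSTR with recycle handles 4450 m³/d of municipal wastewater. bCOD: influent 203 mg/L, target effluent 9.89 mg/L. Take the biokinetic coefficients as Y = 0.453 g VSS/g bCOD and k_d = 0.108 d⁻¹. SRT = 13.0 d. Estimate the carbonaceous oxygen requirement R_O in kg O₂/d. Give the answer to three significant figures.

R_O ≈ 629 kg O₂/d

The observed yield is Y_obs = Y/(1 + k_d·θ_c) = 0.453 / (1 + 0.108 × 13.0) = 0.453 / 2.404 = 0.1884 g VSS per g bCOD removed.
Substrate removed = Q·(S₀ − S) = 4450 m³/d × (203 − 9.89) g/m³ = 8.59×10^5 g/d = 859.3 kg/d.
Net sludge production P_X = 0.1884 × 859.3 = 161.9 kg VSS/d.
R_O = Q·ΔS − 1.42 P_X = 859.3 − 229.9 = 629.4 kg O₂/d.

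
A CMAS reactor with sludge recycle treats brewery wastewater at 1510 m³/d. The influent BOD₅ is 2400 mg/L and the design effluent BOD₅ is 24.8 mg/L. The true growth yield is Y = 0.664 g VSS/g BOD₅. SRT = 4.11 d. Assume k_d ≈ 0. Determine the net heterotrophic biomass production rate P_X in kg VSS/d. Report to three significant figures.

Since k_d ≈ 0, Y_obs = Y = 0.664 g VSS/g BOD₅.
Q·(S₀ − S) = 1510 × (2400 − 24.8) × 10⁻³ = 3587 kg/d removed.
P_X = Y_obs · Q(S₀ − S) = 0.6640 × 3587 = 2381 kg VSS/d.

P_X ≈ 2380 kg VSS/d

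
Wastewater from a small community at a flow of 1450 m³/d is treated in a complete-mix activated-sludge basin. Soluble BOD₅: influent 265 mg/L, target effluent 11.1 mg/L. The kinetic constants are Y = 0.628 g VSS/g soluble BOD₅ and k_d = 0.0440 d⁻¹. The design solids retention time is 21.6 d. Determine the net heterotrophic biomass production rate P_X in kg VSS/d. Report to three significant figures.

P_X ≈ 119 kg VSS/d

Y_obs = Y / (1 + k_d θ_c) = 0.628 / (1 + 0.0440 × 21.6) = 0.628 / 1.950 = 0.3220.
Substrate removed = Q·(S₀ − S) = 1450 m³/d × (265 − 11.1) g/m³ = 3.68×10^5 g/d = 368.2 kg/d.
Net biomass production P_X = Y_obs × Q·(S₀ − S) = 0.3220 × 368.2 = 118.5 kg VSS/d.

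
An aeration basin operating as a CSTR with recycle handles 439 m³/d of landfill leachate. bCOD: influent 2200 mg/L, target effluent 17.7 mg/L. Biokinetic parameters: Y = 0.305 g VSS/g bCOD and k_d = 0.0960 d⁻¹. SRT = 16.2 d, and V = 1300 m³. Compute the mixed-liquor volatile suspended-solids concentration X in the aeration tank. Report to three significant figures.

X ≈ 1430 mg/L

From V·X·(1 + k_d·θ_c) = Y·Q·(S₀ − S)·θ_c: X = 0.305 × 439 × (2200 − 17.7) × 16.2 / [1300 × (1 + 0.0960 × 16.2)] = 1425 mg/L.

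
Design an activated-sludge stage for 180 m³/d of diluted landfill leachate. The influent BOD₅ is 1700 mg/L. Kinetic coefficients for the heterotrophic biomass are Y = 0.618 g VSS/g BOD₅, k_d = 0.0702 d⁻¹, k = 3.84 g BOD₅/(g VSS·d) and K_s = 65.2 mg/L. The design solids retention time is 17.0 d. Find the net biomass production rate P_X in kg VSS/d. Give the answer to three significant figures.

P_X ≈ 86.0 kg VSS/d

For a completely mixed reactor with recycle the Lawrence–McCarty relation gives S = K_s·(1 + k_d·θ_c) / [θ_c·(Y·k − k_d) − 1] = 65.2 × (1 + 0.0702 × 17.0) / [17.0 × (0.618 × 3.84 − 0.0702) − 1] = 143.0 / 38.15 = 3.749 mg/L.
Observed yield with endogenous decay: Y_obs = Y / (1 + k_d·θ_c) = 0.618 / (1 + 0.0702 × 17.0) = 0.618 / 2.193 = 0.2818 g VSS/g BOD₅.
Mass of BOD₅ removed per day: Q(S₀ − S) = 180 × 1696 g/m³ = 305.3 kg/d.
P_X = Y_obs · Q(S₀ − S) = 0.2818 × 305.3 = 86.03 kg VSS/d.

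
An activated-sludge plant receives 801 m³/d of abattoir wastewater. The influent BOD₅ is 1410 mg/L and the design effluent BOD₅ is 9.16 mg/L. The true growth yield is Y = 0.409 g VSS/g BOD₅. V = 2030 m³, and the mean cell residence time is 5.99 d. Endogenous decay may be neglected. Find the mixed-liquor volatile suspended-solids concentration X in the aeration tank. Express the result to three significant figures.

X ≈ 1350 mg/L

X = Y·Q·ΔS·θ_c / V = 0.409 × 801 × (1410 − 9.16) × 5.99 / 2030 = 1354 mg/L.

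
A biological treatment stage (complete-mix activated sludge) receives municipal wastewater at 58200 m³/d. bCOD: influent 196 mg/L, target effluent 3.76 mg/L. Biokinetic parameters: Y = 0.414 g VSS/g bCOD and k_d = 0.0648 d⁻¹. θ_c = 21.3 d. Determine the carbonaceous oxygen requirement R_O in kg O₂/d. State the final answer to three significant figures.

R_O ≈ 8430 kg O₂/d

Observed yield with endogenous decay: Y_obs = Y / (1 + k_d·θ_c) = 0.414 / (1 + 0.0648 × 21.3) = 0.414 / 2.380 = 0.1739 g VSS/g bCOD.
Q·(S₀ − S) = 58200 × (196 − 3.76) × 10⁻³ = 11188 kg/d removed.
P_X = Y_obs·Q·(S₀ − S) = 0.1739 × 11188 = 1946 kg VSS/d.
R_O = Q·(S₀ − S) − 1.42·P_X = 11188 − 1.42 × 1946 = 8425 kg O₂/d.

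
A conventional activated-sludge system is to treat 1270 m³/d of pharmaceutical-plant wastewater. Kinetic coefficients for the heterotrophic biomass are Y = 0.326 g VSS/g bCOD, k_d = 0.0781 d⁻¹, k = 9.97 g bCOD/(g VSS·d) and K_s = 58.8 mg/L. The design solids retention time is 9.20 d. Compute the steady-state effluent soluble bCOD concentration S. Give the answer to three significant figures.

For a completely mixed reactor with recycle the Lawrence–McCarty relation gives S = K_s·(1 + k_d·θ_c) / [θ_c·(Y·k − k_d) − 1] = 58.8 × (1 + 0.0781 × 9.20) / [9.20 × (0.326 × 9.97 − 0.0781) − 1] = 101.0 / 28.18 = 3.585 mg/L.

S ≈ 3.59 mg/L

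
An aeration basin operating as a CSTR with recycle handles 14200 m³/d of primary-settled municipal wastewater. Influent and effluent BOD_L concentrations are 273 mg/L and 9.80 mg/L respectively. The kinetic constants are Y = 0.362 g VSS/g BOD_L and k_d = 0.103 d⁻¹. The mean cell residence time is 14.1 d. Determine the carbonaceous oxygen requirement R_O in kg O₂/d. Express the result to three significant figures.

The observed yield is Y_obs = Y/(1 + k_d·θ_c) = 0.362 / (1 + 0.103 × 14.1) = 0.362 / 2.452 = 0.1476 g VSS per g BOD_L removed.
ΔS = 273 − 9.80 = 263.2 mg/L, so the substrate removal rate is 14200 × 263.2/1000 = 3737 kg BOD_L/d.
P_X = Y_obs·Q·(S₀ − S) = 0.1476 × 3737 = 551.7 kg VSS/d.
Carbonaceous O₂ demand = substrate oxidised − cell-mass equivalent = 3737 − 1.42 × 551.7 = 2954 kg O₂/d.

R_O ≈ 2950 kg O₂/d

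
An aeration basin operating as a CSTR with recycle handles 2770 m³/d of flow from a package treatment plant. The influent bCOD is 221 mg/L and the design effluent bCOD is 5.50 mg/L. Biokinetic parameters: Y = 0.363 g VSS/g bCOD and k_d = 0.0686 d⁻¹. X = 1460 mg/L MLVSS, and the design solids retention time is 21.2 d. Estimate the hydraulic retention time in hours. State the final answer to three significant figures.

Rearranging the biomass balance for a CMAS with decay, V = Y·Q·ΔS·θ_c / [X·(1+k_d θ_c)] = 0.363 × 2770 × (221 − 5.50) × 21.2 / [1460 × (1 + 0.0686 × 21.2)] = 4.59×10^6 / 3583 = 1282 m³.
Hydraulic retention time τ = V/Q = 1282 / 2770 = 0.4628 d = 11.11 h.

τ ≈ 11.1 h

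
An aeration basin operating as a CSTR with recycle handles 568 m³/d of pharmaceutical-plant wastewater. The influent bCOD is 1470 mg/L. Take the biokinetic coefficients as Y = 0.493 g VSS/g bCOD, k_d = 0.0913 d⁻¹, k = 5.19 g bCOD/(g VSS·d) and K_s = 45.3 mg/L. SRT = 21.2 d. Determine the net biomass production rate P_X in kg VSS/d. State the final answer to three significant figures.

P_X ≈ 140 kg VSS/d

For a completely mixed reactor with recycle the Lawrence–McCarty relation gives S = K_s·(1 + k_d·θ_c) / [θ_c·(Y·k − k_d) − 1] = 45.3 × (1 + 0.0913 × 21.2) / [21.2 × (0.493 × 5.19 − 0.0913) − 1] = 133.0 / 51.31 = 2.592 mg/L.
The observed yield is Y_obs = Y/(1 + k_d·θ_c) = 0.493 / (1 + 0.0913 × 21.2) = 0.493 / 2.936 = 0.1679 g VSS per g bCOD removed.
Mass of bCOD removed per day: Q(S₀ − S) = 568 × 1467 g/m³ = 833.5 kg/d.
Biomass produced: P_X = Y_obs·Q·ΔS = 0.1679 × 833.5 ≈ 140.0 kg VSS/d.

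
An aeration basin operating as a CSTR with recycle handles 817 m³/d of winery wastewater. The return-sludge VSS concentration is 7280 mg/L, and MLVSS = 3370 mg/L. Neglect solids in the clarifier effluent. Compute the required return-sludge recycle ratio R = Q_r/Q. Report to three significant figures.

R ≈ 0.862

Solids balance on the clarifier gives (1+R)X = R·X_r, so R = X/(X_r − X) = 3370 / (7280 − 3370) = 0.8619.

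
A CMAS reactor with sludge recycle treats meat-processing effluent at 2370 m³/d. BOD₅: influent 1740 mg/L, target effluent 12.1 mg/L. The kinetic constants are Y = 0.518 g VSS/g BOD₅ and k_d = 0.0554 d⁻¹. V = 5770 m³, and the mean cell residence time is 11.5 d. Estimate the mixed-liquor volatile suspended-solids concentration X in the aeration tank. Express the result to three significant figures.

From V·X·(1 + k_d·θ_c) = Y·Q·(S₀ − S)·θ_c: X = 0.518 × 2370 × (1740 − 12.1) × 11.5 / [5770 × (1 + 0.0554 × 11.5)] = 2583 mg/L.

X ≈ 2580 mg/L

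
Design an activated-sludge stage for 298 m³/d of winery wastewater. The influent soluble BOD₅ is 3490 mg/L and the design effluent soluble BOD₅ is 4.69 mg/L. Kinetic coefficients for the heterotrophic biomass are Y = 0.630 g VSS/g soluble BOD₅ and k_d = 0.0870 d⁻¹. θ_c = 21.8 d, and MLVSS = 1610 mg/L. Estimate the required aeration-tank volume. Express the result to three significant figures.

V ≈ 3060 m³

Steady-state biomass mass balance: V·X·(1 + k_d·θ_c) = Y·Q·(S₀ − S)·θ_c, so V = 0.630 × 298 × (3490 − 4.69) × 21.8 / [1610 × (1 + 0.0870 × 21.8)] = 1.43×10^7 / 4664 = 3059 m³.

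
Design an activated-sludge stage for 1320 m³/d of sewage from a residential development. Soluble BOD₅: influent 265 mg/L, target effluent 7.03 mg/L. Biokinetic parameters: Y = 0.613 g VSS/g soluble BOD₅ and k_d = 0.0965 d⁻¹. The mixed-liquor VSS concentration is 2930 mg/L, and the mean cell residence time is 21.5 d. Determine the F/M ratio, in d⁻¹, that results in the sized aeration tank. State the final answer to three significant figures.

Steady-state biomass mass balance: V·X·(1 + k_d·θ_c) = Y·Q·(S₀ − S)·θ_c, so V = 0.613 × 1320 × (265 − 7.03) × 21.5 / [2930 × (1 + 0.0965 × 21.5)] = 4.49×10^6 / 9009 = 498.2 m³.
F/M = Q·S₀ / (V·X) = 1320 × 265 / (498.2 × 2930) = 0.2397 g soluble BOD₅·(g VSS·d)⁻¹.

F/M ≈ 0.240 d⁻¹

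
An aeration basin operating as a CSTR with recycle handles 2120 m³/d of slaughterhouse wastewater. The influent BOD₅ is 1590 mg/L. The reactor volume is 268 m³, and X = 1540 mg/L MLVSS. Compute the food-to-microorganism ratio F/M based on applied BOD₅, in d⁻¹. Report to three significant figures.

F/M ≈ 8.17 d⁻¹

Food-to-microorganism ratio F/M = Q S₀ / (V X) = 2120 × 1590 / (268.0 × 1540) = 8.167 d⁻¹.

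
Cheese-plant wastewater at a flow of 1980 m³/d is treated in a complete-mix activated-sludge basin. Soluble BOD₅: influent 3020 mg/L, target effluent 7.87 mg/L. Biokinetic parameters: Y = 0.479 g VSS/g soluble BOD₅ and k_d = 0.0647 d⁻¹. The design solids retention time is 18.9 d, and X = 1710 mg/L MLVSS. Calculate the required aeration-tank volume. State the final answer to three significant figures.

V ≈ 14200 m³

Steady-state biomass mass balance: V·X·(1 + k_d·θ_c) = Y·Q·(S₀ − S)·θ_c, so V = 0.479 × 1980 × (3020 − 7.87) × 18.9 / [1710 × (1 + 0.0647 × 18.9)] = 5.4×10^7 / 3801 = 14205 m³.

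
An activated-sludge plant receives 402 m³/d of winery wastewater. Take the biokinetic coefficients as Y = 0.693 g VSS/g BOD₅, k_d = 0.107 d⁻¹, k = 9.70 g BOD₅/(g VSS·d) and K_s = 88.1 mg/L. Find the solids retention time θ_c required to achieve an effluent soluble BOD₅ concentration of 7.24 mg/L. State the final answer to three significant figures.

From 1/θ_c = Y·k·S/(K_s + S) − k_d: Y·k·S/(K_s+S) = 0.693 × 9.70 × 7.24 / (88.1 + 7.24) = 0.5105 d⁻¹.
θ_c = 1/(μ − k_d) = 1/(0.5105 − 0.107) = 1/0.4035 = 2.479 d.

θ_c ≈ 2.48 d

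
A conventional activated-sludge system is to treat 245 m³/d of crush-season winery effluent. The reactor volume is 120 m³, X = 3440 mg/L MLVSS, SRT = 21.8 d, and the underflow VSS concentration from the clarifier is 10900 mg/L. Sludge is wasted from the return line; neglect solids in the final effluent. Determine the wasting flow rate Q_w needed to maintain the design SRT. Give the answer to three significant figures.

Wasting from the return line (neglecting effluent solids): Q_w = V·X / (θ_c·X_r) = 120.0 × 3440 / (21.8 × 10900) = 1.737 m³/d.

Q_w ≈ 1.74 m³/d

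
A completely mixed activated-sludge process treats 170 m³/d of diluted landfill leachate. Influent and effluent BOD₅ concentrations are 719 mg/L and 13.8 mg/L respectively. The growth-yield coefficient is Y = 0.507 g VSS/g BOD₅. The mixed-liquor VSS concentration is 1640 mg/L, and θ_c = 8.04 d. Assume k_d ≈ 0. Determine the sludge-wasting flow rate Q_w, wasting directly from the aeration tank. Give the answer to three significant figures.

Biomass mass balance (decay neglected): V·X = Y·Q·(S₀ − S)·θ_c, so V = 0.507 × 170 × (719 − 13.8) × 8.04 / 1640 = 298.0 m³.
Wasting from the aeration tank: Q_w = V / θ_c = 298.0 / 8.04 = 37.06 m³/d.

Q_w ≈ 37.1 m³/d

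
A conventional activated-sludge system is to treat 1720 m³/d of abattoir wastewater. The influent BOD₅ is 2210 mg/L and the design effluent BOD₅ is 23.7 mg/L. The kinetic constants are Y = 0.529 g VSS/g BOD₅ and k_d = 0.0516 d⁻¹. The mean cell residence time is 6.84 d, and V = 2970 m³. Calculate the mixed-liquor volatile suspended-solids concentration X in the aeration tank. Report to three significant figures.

From V·X·(1 + k_d·θ_c) = Y·Q·(S₀ − S)·θ_c: X = 0.529 × 1720 × (2210 − 23.7) × 6.84 / [2970 × (1 + 0.0516 × 6.84)] = 3386 mg/L.

X ≈ 3390 mg/L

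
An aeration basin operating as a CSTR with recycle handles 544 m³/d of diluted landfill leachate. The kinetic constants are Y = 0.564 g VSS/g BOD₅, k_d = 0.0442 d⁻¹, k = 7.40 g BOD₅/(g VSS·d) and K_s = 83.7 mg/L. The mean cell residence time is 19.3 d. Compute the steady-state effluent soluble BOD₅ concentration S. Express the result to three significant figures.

S ≈ 1.97 mg/L

For a completely mixed reactor with recycle the Lawrence–McCarty relation gives S = K_s·(1 + k_d·θ_c) / [θ_c·(Y·k − k_d) − 1] = 83.7 × (1 + 0.0442 × 19.3) / [19.3 × (0.564 × 7.40 − 0.0442) − 1] = 155.1 / 78.70 = 1.971 mg/L.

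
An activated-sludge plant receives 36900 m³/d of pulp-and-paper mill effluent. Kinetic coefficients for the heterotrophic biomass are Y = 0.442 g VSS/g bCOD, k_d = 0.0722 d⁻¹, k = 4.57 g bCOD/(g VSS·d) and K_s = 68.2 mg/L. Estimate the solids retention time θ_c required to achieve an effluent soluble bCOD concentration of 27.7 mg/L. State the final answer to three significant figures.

θ_c ≈ 1.96 d

From 1/θ_c = Y·k·S/(K_s + S) − k_d: Y·k·S/(K_s+S) = 0.442 × 4.57 × 27.7 / (68.2 + 27.7) = 0.5834 d⁻¹.
1/θ_c = 0.5834 − 0.0722 = 0.5112 d⁻¹, so θ_c = 1.956 d.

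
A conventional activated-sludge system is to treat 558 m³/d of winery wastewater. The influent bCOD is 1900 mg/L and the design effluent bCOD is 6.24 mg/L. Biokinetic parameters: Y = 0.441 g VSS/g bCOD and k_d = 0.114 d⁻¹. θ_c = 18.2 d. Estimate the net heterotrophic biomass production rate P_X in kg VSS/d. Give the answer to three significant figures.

Y_obs = Y / (1 + k_d θ_c) = 0.441 / (1 + 0.114 × 18.2) = 0.441 / 3.075 = 0.1434.
Mass of bCOD removed per day: Q(S₀ − S) = 558 × 1894 g/m³ = 1057 kg/d.
Net biomass production P_X = Y_obs × Q·(S₀ − S) = 0.1434 × 1057 = 151.6 kg VSS/d.

P_X ≈ 152 kg VSS/d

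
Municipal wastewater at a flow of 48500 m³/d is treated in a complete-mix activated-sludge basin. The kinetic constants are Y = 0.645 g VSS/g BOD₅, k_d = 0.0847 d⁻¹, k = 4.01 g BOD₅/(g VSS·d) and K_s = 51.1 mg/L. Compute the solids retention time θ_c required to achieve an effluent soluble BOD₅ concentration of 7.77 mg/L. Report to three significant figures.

Specific growth rate at S = 7.77 mg/L: μ = YkS/(K_s+S) = 0.645·4.01·7.77/(51.1+7.77) = 0.3414 d⁻¹.
θ_c = 1/(μ − k_d) = 1/(0.3414 − 0.0847) = 1/0.2567 = 3.896 d.

θ_c ≈ 3.90 d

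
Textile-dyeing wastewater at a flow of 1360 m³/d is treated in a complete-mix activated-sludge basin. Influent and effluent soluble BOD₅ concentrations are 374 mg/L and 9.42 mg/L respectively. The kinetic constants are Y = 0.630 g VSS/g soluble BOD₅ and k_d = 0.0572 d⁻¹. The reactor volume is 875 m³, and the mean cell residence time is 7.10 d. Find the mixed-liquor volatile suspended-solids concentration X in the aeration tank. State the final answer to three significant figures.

Solving the biomass balance for X: X = Y Q (S₀−S) θ_c / [V (1+k_d θ_c)] = 0.630 × 1360 × (374 − 9.42) × 7.10 / [875 × (1 + 0.0572 × 7.10)] = 1803 mg/L.

X ≈ 1800 mg/L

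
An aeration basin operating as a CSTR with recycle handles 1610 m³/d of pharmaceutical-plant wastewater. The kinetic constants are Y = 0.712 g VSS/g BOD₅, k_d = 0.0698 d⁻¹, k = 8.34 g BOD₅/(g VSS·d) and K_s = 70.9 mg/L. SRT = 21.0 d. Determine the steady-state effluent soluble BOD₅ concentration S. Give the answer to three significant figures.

S ≈ 1.43 mg/L

Effluent substrate depends only on kinetics and SRT: S = K_s(1 + k_d θ_c) / [θ_c(Yk − k_d) − 1] = 70.9 × (1 + 0.0698 × 21.0) / [21.0 × (0.712 × 8.34 − 0.0698) − 1] = 174.8 / 122.2 = 1.430 mg/L.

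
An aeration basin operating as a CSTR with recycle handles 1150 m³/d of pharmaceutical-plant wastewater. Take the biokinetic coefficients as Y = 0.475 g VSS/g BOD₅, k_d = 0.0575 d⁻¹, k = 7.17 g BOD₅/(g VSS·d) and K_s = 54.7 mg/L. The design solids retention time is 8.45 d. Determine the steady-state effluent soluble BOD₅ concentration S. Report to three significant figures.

For a completely mixed reactor with recycle the Lawrence–McCarty relation gives S = K_s·(1 + k_d·θ_c) / [θ_c·(Y·k − k_d) − 1] = 54.7 × (1 + 0.0575 × 8.45) / [8.45 × (0.475 × 7.17 − 0.0575) − 1] = 81.28 / 27.29 = 2.978 mg/L.

S ≈ 2.98 mg/L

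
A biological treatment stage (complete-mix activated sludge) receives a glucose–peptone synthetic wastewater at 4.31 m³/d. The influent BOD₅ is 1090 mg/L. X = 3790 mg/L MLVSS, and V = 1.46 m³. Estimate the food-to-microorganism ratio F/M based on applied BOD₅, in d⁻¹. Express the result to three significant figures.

Food-to-microorganism ratio F/M = Q S₀ / (V X) = 4.31 × 1090 / (1.460 × 3790) = 0.8490 d⁻¹.

F/M ≈ 0.849 d⁻¹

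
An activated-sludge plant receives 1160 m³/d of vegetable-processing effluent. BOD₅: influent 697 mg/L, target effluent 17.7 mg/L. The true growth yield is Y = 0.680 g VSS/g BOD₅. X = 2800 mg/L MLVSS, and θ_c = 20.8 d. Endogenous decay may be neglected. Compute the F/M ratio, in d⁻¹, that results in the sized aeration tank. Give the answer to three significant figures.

F/M ≈ 0.0725 d⁻¹

Biomass mass balance (decay neglected): V·X = Y·Q·(S₀ − S)·θ_c, so V = 0.680 × 1160 × (697 − 17.7) × 20.8 / 2800 = 3980 m³.
Food-to-microorganism ratio F/M = Q S₀ / (V X) = 1160 × 697 / (3980 × 2800) = 0.07254 d⁻¹.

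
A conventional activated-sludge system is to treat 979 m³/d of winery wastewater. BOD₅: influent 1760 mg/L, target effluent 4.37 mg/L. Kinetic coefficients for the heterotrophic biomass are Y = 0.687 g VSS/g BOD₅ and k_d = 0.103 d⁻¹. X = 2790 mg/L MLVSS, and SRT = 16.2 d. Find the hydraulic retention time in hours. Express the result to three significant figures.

Steady-state biomass mass balance: V·X·(1 + k_d·θ_c) = Y·Q·(S₀ − S)·θ_c, so V = 0.687 × 979 × (1760 − 4.37) × 16.2 / [2790 × (1 + 0.103 × 16.2)] = 1.91×10^7 / 7445 = 2569 m³.
HRT = V/Q = 2569 m³ / 979 m³·d⁻¹ = 2.624 d × 24 = 62.98 h.

τ ≈ 63.0 h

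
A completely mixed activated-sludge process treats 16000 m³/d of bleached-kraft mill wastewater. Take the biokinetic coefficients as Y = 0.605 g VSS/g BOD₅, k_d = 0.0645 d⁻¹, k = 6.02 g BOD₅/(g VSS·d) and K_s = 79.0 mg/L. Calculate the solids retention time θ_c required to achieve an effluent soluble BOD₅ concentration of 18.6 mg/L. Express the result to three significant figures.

θ_c ≈ 1.59 d

At the target effluent, Y k S/(K_s+S) = 0.605×6.02×18.6/97.60 = 0.6941 d⁻¹.
θ_c = 1/(μ − k_d) = 1/(0.6941 − 0.0645) = 1/0.6296 = 1.588 d.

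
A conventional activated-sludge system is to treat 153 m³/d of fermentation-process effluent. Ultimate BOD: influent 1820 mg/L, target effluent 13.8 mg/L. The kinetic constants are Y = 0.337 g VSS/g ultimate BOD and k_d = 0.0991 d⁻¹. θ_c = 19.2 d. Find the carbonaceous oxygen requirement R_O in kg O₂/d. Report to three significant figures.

Correct the yield for decay: Y_obs = Y/(1 + k_d θ_c) = 0.337 / (1 + 0.0991 × 19.2) = 0.337 / 2.903 = 0.1161.
Substrate removed = Q·(S₀ − S) = 153 m³/d × (1820 − 13.8) g/m³ = 2.76×10^5 g/d = 276.3 kg/d.
Biomass synthesised: P_X = Y_obs × 276.3 = 32.08 kg VSS/d.
R_O = Q·ΔS − 1.42 P_X = 276.3 − 45.56 = 230.8 kg O₂/d.

R_O ≈ 231 kg O₂/d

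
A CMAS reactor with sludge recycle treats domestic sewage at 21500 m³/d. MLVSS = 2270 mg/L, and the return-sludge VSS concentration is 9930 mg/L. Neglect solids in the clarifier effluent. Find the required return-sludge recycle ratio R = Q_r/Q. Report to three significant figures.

R ≈ 0.296

R = Q_r/Q = X/(X_r − X) = 2270 / (9930 − 2270) = 0.2963.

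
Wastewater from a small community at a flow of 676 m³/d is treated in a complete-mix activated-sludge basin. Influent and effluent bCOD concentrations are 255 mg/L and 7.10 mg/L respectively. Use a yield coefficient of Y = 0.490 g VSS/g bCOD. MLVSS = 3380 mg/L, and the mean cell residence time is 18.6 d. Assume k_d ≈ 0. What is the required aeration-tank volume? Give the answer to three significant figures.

With k_d = 0 the design equation reduces to V = Y Q (S₀−S) θ_c / X = 0.490 × 676 × (255 − 7.10) × 18.6 / 3380 = 451.9 m³.

V ≈ 452 m³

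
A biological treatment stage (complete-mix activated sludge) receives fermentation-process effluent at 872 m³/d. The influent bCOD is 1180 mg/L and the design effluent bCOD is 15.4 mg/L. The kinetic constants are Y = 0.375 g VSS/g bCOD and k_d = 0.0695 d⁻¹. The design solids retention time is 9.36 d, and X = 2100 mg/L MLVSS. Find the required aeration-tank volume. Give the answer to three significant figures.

Steady-state biomass mass balance: V·X·(1 + k_d·θ_c) = Y·Q·(S₀ − S)·θ_c, so V = 0.375 × 872 × (1180 − 15.4) × 9.36 / [2100 × (1 + 0.0695 × 9.36)] = 3.56×10^6 / 3466 = 1028 m³.

V ≈ 1030 m³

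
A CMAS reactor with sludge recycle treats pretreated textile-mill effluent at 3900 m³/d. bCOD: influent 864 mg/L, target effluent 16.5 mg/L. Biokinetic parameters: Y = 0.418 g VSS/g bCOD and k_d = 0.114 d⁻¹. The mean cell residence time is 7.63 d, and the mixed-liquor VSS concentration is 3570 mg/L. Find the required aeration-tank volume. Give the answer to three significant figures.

V ≈ 1580 m³

Steady-state biomass mass balance: V·X·(1 + k_d·θ_c) = Y·Q·(S₀ − S)·θ_c, so V = 0.418 × 3900 × (864 − 16.5) × 7.63 / [3570 × (1 + 0.114 × 7.63)] = 1.05×10^7 / 6675 = 1579 m³.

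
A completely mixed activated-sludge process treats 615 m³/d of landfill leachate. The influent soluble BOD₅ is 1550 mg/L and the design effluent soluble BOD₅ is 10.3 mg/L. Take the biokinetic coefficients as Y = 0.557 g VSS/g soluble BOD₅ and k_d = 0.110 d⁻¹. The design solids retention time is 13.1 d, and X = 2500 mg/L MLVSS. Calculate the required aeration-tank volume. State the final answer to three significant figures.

From the SRT design equation V = Y Q (S₀−S) θ_c / [X (1 + k_d θ_c)] = 0.557 × 615 × (1550 − 10.3) × 13.1 / [2500 × (1 + 0.110 × 13.1)] = 6.91×10^6 / 6102 = 1132 m³.

V ≈ 1130 m³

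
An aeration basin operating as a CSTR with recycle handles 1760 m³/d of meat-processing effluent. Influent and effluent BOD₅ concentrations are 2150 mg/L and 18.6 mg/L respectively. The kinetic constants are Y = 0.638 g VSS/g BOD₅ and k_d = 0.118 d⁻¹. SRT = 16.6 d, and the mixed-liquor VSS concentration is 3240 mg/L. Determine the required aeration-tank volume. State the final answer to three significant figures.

Rearranging the biomass balance for a CMAS with decay, V = Y·Q·ΔS·θ_c / [X·(1+k_d θ_c)] = 0.638 × 1760 × (2150 − 18.6) × 16.6 / [3240 × (1 + 0.118 × 16.6)] = 3.97×10^7 / 9587 = 4144 m³.

V ≈ 4140 m³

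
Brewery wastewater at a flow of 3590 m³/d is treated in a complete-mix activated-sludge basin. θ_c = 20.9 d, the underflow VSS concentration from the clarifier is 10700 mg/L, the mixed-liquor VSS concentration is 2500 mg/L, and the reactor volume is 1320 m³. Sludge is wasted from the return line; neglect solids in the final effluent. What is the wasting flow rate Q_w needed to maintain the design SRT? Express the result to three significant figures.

Q_w = (V·X)/(θ_c X_r) = 1320 × 2500 / (20.9 × 10700) = 14.76 m³/d.

Q_w ≈ 14.8 m³/d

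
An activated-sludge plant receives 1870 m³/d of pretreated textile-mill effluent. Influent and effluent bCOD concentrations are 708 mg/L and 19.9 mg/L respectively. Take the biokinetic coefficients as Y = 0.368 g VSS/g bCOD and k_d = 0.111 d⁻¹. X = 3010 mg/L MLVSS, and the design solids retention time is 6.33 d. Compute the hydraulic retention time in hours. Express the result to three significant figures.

τ ≈ 7.51 h

Rearranging the biomass balance for a CMAS with decay, V = Y·Q·ΔS·θ_c / [X·(1+k_d θ_c)] = 0.368 × 1870 × (708 − 19.9) × 6.33 / [3010 × (1 + 0.111 × 6.33)] = 3×10^6 / 5125 = 584.9 m³.
Hydraulic retention time τ = V/Q = 584.9 / 1870 = 0.3128 d = 7.506 h.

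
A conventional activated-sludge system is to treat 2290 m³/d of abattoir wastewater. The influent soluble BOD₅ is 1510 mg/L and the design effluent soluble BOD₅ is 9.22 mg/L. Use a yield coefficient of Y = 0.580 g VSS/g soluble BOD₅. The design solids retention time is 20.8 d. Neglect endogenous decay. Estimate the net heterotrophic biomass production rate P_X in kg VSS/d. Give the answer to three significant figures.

P_X ≈ 1990 kg VSS/d

No decay correction is needed, so Y_obs = Y = 0.580.
Mass of soluble BOD₅ removed per day: Q(S₀ − S) = 2290 × 1501 g/m³ = 3437 kg/d.
P_X = Y_obs · Q(S₀ − S) = 0.5800 × 3437 = 1993 kg VSS/d.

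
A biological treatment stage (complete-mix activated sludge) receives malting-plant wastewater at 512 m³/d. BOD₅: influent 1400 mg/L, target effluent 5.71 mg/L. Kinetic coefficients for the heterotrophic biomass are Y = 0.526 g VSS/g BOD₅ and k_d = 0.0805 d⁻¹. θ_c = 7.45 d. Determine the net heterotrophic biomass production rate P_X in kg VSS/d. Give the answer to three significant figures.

P_X ≈ 235 kg VSS/d

Y_obs = Y / (1 + k_d θ_c) = 0.526 / (1 + 0.0805 × 7.45) = 0.526 / 1.600 = 0.3288.
Q·(S₀ − S) = 512 × (1400 − 5.71) × 10⁻³ = 713.9 kg/d removed.
So the net sludge growth is P_X = 0.3288 × 713.9 = 234.7 kg VSS/d.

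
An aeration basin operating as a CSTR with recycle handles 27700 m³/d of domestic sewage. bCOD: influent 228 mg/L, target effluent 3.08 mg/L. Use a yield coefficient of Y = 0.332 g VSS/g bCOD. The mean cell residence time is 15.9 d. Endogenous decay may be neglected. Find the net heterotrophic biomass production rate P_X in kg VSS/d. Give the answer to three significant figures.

Since k_d ≈ 0, Y_obs = Y = 0.332 g VSS/g bCOD.
Mass of bCOD removed per day: Q(S₀ − S) = 27700 × 224.9 g/m³ = 6230 kg/d.
Biomass produced: P_X = Y_obs·Q·ΔS = 0.3320 × 6230 ≈ 2068 kg VSS/d.

P_X ≈ 2070 kg VSS/d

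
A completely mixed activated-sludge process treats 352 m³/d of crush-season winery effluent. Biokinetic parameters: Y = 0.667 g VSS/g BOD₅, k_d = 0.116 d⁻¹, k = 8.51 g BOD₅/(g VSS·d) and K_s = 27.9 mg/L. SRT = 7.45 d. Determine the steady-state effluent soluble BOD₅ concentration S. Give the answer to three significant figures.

For a completely mixed reactor with recycle the Lawrence–McCarty relation gives S = K_s·(1 + k_d·θ_c) / [θ_c·(Y·k − k_d) − 1] = 27.9 × (1 + 0.116 × 7.45) / [7.45 × (0.667 × 8.51 − 0.116) − 1] = 52.01 / 40.42 = 1.287 mg/L.

S ≈ 1.29 mg/L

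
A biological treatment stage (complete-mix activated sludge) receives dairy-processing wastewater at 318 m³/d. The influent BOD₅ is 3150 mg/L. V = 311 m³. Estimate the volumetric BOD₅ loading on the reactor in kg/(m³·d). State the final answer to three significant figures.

Applied BOD₅ load per unit volume = Q·S₀/V = (318 × 3150/1000)/311.0 = 3.221 kg BOD₅·m⁻³·d⁻¹.

L_v ≈ 3.22 kg BOD₅/(m³·d)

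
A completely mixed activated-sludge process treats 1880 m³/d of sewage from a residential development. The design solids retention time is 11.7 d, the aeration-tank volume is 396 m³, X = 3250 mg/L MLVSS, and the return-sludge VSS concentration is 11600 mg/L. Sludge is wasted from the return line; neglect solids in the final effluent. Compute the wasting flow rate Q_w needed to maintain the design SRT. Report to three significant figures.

Q_w ≈ 9.48 m³/d

θ_c = V·X/(Q_w·X_r) when wasting from the recycle, so Q_w = V·X/(θ_c·X_r) = 396.0 × 3250 / (11.7 × 11600) = 9.483 m³/d.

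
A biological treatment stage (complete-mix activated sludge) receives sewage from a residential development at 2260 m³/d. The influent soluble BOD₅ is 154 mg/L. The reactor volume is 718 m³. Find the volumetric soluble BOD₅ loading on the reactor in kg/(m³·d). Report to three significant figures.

L_v ≈ 0.485 kg soluble BOD₅/(m³·d)

L_v = Q S₀ / V = 2260 × 154 × 10⁻³ / 718.0 = 0.4847 kg/(m³·d).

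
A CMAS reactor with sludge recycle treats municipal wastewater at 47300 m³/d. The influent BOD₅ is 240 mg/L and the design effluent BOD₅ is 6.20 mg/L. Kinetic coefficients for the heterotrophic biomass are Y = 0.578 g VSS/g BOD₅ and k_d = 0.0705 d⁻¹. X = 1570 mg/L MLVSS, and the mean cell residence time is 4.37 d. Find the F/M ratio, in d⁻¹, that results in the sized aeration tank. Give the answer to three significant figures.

F/M ≈ 0.532 d⁻¹

From the SRT design equation V = Y Q (S₀−S) θ_c / [X (1 + k_d θ_c)] = 0.578 × 47300 × (240 − 6.20) × 4.37 / [1570 × (1 + 0.0705 × 4.37)] = 2.79×10^7 / 2054 = 13601 m³.
Food-to-microorganism ratio F/M = Q S₀ / (V X) = 47300 × 240 / (13601 × 1570) = 0.5316 d⁻¹.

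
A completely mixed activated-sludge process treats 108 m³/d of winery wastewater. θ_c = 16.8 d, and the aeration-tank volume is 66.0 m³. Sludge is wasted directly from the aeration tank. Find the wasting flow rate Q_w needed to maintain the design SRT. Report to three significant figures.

Q_w ≈ 3.93 m³/d

Wasting from the aeration tank: Q_w = V / θ_c = 66.00 / 16.8 = 3.929 m³/d.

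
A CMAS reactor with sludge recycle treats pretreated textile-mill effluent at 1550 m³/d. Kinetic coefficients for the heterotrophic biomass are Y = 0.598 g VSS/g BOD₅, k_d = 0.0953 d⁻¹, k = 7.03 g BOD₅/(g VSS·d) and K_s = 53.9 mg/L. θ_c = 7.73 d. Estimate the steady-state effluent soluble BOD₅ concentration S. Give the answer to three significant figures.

S ≈ 3.04 mg/L

For a completely mixed reactor with recycle the Lawrence–McCarty relation gives S = K_s·(1 + k_d·θ_c) / [θ_c·(Y·k − k_d) − 1] = 53.9 × (1 + 0.0953 × 7.73) / [7.73 × (0.598 × 7.03 − 0.0953) − 1] = 93.61 / 30.76 = 3.043 mg/L.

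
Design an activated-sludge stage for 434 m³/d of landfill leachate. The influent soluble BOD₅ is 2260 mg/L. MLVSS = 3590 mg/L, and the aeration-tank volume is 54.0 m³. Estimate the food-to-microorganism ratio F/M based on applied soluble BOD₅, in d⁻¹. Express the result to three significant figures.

F/M = applied load / biomass = Q·S₀/(V·X) = 434 × 2260 / (54.00 × 3590) = 5.060 d⁻¹.

F/M ≈ 5.06 d⁻¹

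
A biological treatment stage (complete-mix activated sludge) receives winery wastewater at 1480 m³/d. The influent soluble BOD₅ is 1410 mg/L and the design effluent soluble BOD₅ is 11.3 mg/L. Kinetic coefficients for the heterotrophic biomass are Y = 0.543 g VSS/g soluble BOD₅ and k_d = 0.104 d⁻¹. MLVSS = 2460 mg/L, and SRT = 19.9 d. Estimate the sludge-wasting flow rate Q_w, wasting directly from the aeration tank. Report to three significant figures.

Q_w ≈ 149 m³/d

From the SRT design equation V = Y Q (S₀−S) θ_c / [X (1 + k_d θ_c)] = 0.543 × 1480 × (1410 − 11.3) × 19.9 / [2460 × (1 + 0.104 × 19.9)] = 2.24×10^7 / 7551 = 2962 m³.
With mixed-liquor wasting, θ_c = V/Q_w, so Q_w = V/θ_c = 2962/19.9 = 148.9 m³/d.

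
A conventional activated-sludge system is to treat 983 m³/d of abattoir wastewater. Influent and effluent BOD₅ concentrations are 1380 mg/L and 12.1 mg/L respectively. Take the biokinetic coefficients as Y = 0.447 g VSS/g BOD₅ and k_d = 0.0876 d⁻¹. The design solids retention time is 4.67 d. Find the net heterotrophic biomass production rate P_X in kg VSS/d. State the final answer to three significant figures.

Observed yield with endogenous decay: Y_obs = Y / (1 + k_d·θ_c) = 0.447 / (1 + 0.0876 × 4.67) = 0.447 / 1.409 = 0.3172 g VSS/g BOD₅.
Mass of BOD₅ removed per day: Q(S₀ − S) = 983 × 1368 g/m³ = 1345 kg/d.
P_X = Y_obs · Q(S₀ − S) = 0.3172 × 1345 = 426.6 kg VSS/d.

P_X ≈ 427 kg VSS/d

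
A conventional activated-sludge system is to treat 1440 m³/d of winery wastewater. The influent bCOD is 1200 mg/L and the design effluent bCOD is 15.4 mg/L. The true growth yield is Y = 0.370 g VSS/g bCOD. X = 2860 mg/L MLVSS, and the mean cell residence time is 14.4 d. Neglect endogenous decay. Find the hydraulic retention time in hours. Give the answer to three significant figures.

τ ≈ 53.0 h

Biomass mass balance (decay neglected): V·X = Y·Q·(S₀ − S)·θ_c, so V = 0.370 × 1440 × (1200 − 15.4) × 14.4 / 2860 = 3178 m³.
HRT = V/Q = 3178 m³ / 1440 m³·d⁻¹ = 2.207 d × 24 = 52.96 h.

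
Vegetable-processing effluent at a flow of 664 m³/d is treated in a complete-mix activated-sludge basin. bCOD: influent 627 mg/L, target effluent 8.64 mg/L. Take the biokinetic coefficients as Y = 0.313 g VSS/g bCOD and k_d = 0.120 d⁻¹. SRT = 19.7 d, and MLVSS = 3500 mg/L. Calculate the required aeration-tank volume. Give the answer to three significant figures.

V ≈ 215 m³

From the SRT design equation V = Y Q (S₀−S) θ_c / [X (1 + k_d θ_c)] = 0.313 × 664 × (627 − 8.64) × 19.7 / [3500 × (1 + 0.120 × 19.7)] = 2.53×10^6 / 11774 = 215.0 m³.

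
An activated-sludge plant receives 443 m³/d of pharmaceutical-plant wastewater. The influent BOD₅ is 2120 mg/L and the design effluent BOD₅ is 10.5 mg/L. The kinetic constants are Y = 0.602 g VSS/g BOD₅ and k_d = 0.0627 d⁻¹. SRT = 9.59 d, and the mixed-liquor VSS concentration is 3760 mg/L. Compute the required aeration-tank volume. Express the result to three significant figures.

V ≈ 896 m³

Rearranging the biomass balance for a CMAS with decay, V = Y·Q·ΔS·θ_c / [X·(1+k_d θ_c)] = 0.602 × 443 × (2120 − 10.5) × 9.59 / [3760 × (1 + 0.0627 × 9.59)] = 5.4×10^6 / 6021 = 896.1 m³.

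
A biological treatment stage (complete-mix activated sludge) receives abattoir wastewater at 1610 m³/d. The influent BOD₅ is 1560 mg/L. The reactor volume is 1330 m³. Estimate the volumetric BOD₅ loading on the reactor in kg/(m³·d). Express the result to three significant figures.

Applied BOD₅ load per unit volume = Q·S₀/V = (1610 × 1560/1000)/1330 = 1.888 kg BOD₅·m⁻³·d⁻¹.

L_v ≈ 1.89 kg BOD₅/(m³·d)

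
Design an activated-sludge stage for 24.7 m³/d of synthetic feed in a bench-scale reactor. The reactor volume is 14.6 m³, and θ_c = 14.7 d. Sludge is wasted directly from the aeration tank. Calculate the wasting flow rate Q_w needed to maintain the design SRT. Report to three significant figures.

For wasting at MLVSS concentration, Q_w = V/θ_c = 14.60/14.7 = 0.9932 m³/d.

Q_w ≈ 0.993 m³/d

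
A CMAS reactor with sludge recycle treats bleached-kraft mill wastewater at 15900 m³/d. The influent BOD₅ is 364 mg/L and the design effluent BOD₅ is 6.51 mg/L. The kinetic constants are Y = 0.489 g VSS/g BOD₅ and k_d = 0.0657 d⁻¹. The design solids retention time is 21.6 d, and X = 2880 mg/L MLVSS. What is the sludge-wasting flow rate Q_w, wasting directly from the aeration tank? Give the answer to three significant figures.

Q_w ≈ 399 m³/d

Rearranging the biomass balance for a CMAS with decay, V = Y·Q·ΔS·θ_c / [X·(1+k_d θ_c)] = 0.489 × 15900 × (364 − 6.51) × 21.6 / [2880 × (1 + 0.0657 × 21.6)] = 6×10^7 / 6967 = 8617 m³.
Wasting from the aeration tank: Q_w = V / θ_c = 8617 / 21.6 = 399.0 m³/d.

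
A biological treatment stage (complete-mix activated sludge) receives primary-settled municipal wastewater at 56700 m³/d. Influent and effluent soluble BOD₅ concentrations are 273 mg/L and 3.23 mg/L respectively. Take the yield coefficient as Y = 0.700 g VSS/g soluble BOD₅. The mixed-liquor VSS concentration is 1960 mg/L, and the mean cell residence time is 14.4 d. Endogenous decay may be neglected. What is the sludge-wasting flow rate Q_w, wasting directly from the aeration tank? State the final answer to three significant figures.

Q_w ≈ 5460 m³/d

With k_d = 0 the design equation reduces to V = Y Q (S₀−S) θ_c / X = 0.700 × 56700 × (273 − 3.23) × 14.4 / 1960 = 78665 m³.
With mixed-liquor wasting, θ_c = V/Q_w, so Q_w = V/θ_c = 78665/14.4 = 5463 m³/d.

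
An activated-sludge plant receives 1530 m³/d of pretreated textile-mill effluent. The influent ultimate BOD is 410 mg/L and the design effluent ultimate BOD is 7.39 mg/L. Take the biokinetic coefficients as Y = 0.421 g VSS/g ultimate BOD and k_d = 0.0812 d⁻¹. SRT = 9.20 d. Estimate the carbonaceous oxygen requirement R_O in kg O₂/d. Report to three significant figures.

Observed yield with endogenous decay: Y_obs = Y / (1 + k_d·θ_c) = 0.421 / (1 + 0.0812 × 9.20) = 0.421 / 1.747 = 0.2410 g VSS/g ultimate BOD.
Mass of ultimate BOD removed per day: Q(S₀ − S) = 1530 × 402.6 g/m³ = 616.0 kg/d.
Biomass synthesised: P_X = Y_obs × 616.0 = 148.4 kg VSS/d.
R_O = Q·ΔS − 1.42 P_X = 616.0 − 210.8 = 405.2 kg O₂/d.

R_O ≈ 405 kg O₂/d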